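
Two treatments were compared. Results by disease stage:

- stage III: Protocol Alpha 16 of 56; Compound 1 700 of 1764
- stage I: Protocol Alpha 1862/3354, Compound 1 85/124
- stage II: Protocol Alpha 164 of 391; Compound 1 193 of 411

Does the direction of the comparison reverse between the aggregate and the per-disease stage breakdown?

Stage III: Protocol Alpha 16/56 = 28.6%, Compound 1 700/1764 = 39.7% → Compound 1
Stage I: Protocol Alpha 1862/3354 = 55.5%, Compound 1 85/124 = 68.5% → Compound 1
Stage II: Protocol Alpha 164/391 = 41.9%, Compound 1 193/411 = 47.0% → Compound 1
Overall: Protocol Alpha 2042/3801 = 53.7%, Compound 1 978/2299 = 42.5% → Protocol Alpha
Compound 1 wins each disease group but Protocol Alpha wins overall — the comparison reverses. Compound 1's patients skew toward stage III, which has a lower base rate.

Yes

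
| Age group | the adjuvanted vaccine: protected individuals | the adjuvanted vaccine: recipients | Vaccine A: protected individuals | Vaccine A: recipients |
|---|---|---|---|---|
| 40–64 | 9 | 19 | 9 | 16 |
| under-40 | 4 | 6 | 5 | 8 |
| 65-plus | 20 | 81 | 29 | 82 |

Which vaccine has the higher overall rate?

Vaccine A

40–64: the adjuvanted vaccine 9/19 = 47.4%, Vaccine A 9/16 = 56.2% → Vaccine A
Under-40: the adjuvanted vaccine 4/6 = 66.7%, Vaccine A 5/8 = 62.5% → the adjuvanted vaccine
65-plus: the adjuvanted vaccine 20/81 = 24.7%, Vaccine A 29/82 = 35.4% → Vaccine A
Overall: the adjuvanted vaccine 33/106 = 31.1%, Vaccine A 43/106 = 40.6% → Vaccine A
(Neither sweeps every age group, but Vaccine A has the higher pooled rate.)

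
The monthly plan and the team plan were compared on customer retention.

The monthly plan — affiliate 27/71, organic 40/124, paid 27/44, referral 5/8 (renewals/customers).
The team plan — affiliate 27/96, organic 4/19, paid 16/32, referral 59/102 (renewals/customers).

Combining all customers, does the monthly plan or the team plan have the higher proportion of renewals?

Affiliate: the monthly plan 27/71 = 38.0%, the team plan 27/96 = 28.1% → the monthly plan
Organic: the monthly plan 40/124 = 32.3%, the team plan 4/19 = 21.1% → the monthly plan
Paid: the monthly plan 27/44 = 61.4%, the team plan 16/32 = 50.0% → the monthly plan
Referral: the monthly plan 5/8 = 62.5%, the team plan 59/102 = 57.8% → the monthly plan
Overall: the monthly plan 99/247 = 40.1%, the team plan 106/249 = 42.6% → the team plan
(The monthly plan wins every signup group but the team plan wins overall — the monthly plan's customers skew toward the low-rate organic group.)

the team plan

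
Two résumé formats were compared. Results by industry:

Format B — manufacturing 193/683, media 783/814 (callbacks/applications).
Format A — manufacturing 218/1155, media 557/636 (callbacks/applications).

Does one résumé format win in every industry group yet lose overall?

No

Manufacturing: Format B 193/683 = 28.3%, Format A 218/1155 = 18.9% → Format B
Media: Format B 783/814 = 96.2%, Format A 557/636 = 87.6% → Format B
Overall: Format B 976/1497 = 65.2%, Format A 775/1791 = 43.3% → Format B
Format B wins overall and in every industry group — no reversal.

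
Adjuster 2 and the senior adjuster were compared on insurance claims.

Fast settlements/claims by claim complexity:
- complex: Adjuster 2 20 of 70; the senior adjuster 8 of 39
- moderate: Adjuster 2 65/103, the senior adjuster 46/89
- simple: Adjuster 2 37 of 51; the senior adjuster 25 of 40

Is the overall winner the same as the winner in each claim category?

Complex: Adjuster 2 20/70 = 28.6%, the senior adjuster 8/39 = 20.5% → Adjuster 2
Moderate: Adjuster 2 65/103 = 63.1%, the senior adjuster 46/89 = 51.7% → Adjuster 2
Simple: Adjuster 2 37/51 = 72.5%, the senior adjuster 25/40 = 62.5% → Adjuster 2
Overall: Adjuster 2 122/224 = 54.5%, the senior adjuster 79/168 = 47.0% → Adjuster 2
Adjuster 2 wins overall and in every claim group — no reversal.

Yes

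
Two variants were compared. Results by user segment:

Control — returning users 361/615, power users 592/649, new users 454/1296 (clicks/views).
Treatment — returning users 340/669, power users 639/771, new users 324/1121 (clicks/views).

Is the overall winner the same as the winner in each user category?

Yes

Returning users: Control 361/615 = 58.7%, Treatment 340/669 = 50.8% → Control
Power users: Control 592/649 = 91.2%, Treatment 639/771 = 82.9% → Control
New users: Control 454/1296 = 35.0%, Treatment 324/1121 = 28.9% → Control
Overall: Control 1407/2560 = 55.0%, Treatment 1303/2561 = 50.9% → Control
Control wins overall and in every user group — no reversal.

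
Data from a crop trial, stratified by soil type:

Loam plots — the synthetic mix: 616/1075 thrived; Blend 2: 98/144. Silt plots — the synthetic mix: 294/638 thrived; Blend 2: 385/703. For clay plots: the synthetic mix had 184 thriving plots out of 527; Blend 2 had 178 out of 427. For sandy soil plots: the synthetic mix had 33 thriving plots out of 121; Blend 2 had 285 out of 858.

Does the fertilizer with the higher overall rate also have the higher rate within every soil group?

Loam: the synthetic mix 616/1075 = 57.3%, Blend 2 98/144 = 68.1% → Blend 2
Silt: the synthetic mix 294/638 = 46.1%, Blend 2 385/703 = 54.8% → Blend 2
Clay: the synthetic mix 184/527 = 34.9%, Blend 2 178/427 = 41.7% → Blend 2
Sandy soil: the synthetic mix 33/121 = 27.3%, Blend 2 285/858 = 33.2% → Blend 2
Overall: the synthetic mix 1127/2361 = 47.7%, Blend 2 946/2132 = 44.4% → the synthetic mix
Blend 2 wins each soil group but the synthetic mix wins overall — the comparison reverses. Blend 2's plots skew toward sandy soil, which has a lower base rate.

No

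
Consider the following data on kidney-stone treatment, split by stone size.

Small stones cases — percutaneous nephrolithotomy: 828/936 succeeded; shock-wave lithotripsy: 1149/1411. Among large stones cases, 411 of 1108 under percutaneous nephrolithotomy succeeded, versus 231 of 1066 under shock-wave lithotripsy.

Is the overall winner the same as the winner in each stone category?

Small stones: percutaneous nephrolithotomy 828/936 = 88.5%, shock-wave lithotripsy 1149/1411 = 81.4% → percutaneous nephrolithotomy
Large stones: percutaneous nephrolithotomy 411/1108 = 37.1%, shock-wave lithotripsy 231/1066 = 21.7% → percutaneous nephrolithotomy
Overall: percutaneous nephrolithotomy 1239/2044 = 60.6%, shock-wave lithotripsy 1380/2477 = 55.7% → percutaneous nephrolithotomy
Percutaneous nephrolithotomy wins overall and in every stone group — no reversal.

Yes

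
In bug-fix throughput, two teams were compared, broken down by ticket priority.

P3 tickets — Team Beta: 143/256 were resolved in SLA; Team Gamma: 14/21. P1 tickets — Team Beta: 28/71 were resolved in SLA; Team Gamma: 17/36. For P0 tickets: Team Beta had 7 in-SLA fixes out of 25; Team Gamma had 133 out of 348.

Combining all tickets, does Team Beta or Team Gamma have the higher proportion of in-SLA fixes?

Team Beta

P3: Team Beta 143/256 = 55.9%, Team Gamma 14/21 = 66.7% → Team Gamma
P1: Team Beta 28/71 = 39.4%, Team Gamma 17/36 = 47.2% → Team Gamma
P0: Team Beta 7/25 = 28.0%, Team Gamma 133/348 = 38.2% → Team Gamma
Overall: Team Beta 178/352 = 50.6%, Team Gamma 164/405 = 40.5% → Team Beta
(Team Gamma wins every ticket group but Team Beta wins overall — Team Gamma's tickets skew toward the low-rate P0 group.)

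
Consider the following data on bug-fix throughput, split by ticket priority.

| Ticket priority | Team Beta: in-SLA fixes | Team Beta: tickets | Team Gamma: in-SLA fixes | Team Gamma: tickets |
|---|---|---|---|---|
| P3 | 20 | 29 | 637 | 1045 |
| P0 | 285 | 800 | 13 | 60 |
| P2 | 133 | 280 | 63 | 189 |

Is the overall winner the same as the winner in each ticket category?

No

P3: Team Beta 20/29 = 69.0%, Team Gamma 637/1045 = 61.0% → Team Beta
P0: Team Beta 285/800 = 35.6%, Team Gamma 13/60 = 21.7% → Team Beta
P2: Team Beta 133/280 = 47.5%, Team Gamma 63/189 = 33.3% → Team Beta
Overall: Team Beta 438/1109 = 39.5%, Team Gamma 713/1294 = 55.1% → Team Gamma
Team Beta wins each ticket group but Team Gamma wins overall — the comparison reverses. Team Beta's tickets skew toward P0, which has a lower base rate.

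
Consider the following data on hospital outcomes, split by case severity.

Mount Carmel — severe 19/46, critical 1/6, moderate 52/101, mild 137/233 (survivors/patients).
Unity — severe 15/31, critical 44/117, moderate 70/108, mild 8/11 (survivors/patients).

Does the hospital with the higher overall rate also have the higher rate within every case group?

No

Severe: Mount Carmel 19/46 = 41.3%, Unity 15/31 = 48.4% → Unity
Critical: Mount Carmel 1/6 = 16.7%, Unity 44/117 = 37.6% → Unity
Moderate: Mount Carmel 52/101 = 51.5%, Unity 70/108 = 64.8% → Unity
Mild: Mount Carmel 137/233 = 58.8%, Unity 8/11 = 72.7% → Unity
Overall: Mount Carmel 209/386 = 54.1%, Unity 137/267 = 51.3% → Mount Carmel
Unity wins each case group but Mount Carmel wins overall — the comparison reverses. Unity's patients skew toward critical, which has a lower base rate.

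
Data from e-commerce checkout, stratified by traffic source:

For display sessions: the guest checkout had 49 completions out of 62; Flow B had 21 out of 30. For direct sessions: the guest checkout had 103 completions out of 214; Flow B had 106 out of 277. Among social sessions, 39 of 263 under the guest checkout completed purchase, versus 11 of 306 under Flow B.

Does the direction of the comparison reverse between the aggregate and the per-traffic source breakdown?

Display: the guest checkout 49/62 = 79.0%, Flow B 21/30 = 70.0% → the guest checkout
Direct: the guest checkout 103/214 = 48.1%, Flow B 106/277 = 38.3% → the guest checkout
Social: the guest checkout 39/263 = 14.8%, Flow B 11/306 = 3.6% → the guest checkout
Overall: the guest checkout 191/539 = 35.4%, Flow B 138/613 = 22.5% → the guest checkout
The guest checkout wins overall and in every traffic group — no reversal.

No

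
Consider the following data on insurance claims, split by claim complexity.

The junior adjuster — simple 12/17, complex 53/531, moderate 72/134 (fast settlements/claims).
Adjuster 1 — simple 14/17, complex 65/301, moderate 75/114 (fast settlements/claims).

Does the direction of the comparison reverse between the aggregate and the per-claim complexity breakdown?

Simple: the junior adjuster 12/17 = 70.6%, Adjuster 1 14/17 = 82.4% → Adjuster 1
Complex: the junior adjuster 53/531 = 10.0%, Adjuster 1 65/301 = 21.6% → Adjuster 1
Moderate: the junior adjuster 72/134 = 53.7%, Adjuster 1 75/114 = 65.8% → Adjuster 1
Overall: the junior adjuster 137/682 = 20.1%, Adjuster 1 154/432 = 35.6% → Adjuster 1
Adjuster 1 wins overall and in every claim group — no reversal.

No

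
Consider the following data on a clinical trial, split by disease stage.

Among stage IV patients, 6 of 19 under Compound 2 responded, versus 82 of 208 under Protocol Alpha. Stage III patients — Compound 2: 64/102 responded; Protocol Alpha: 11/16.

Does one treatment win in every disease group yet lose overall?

Stage IV: Compound 2 6/19 = 31.6%, Protocol Alpha 82/208 = 39.4% → Protocol Alpha
Stage III: Compound 2 64/102 = 62.7%, Protocol Alpha 11/16 = 68.8% → Protocol Alpha
Overall: Compound 2 70/121 = 57.9%, Protocol Alpha 93/224 = 41.5% → Compound 2
Protocol Alpha wins each disease group but Compound 2 wins overall — the comparison reverses. Protocol Alpha's patients skew toward stage IV, which has a lower base rate.

Yes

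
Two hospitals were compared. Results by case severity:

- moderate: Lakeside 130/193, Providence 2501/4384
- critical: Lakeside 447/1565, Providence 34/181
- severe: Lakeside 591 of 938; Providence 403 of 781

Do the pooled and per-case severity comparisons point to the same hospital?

No

Moderate: Lakeside 130/193 = 67.4%, Providence 2501/4384 = 57.0% → Lakeside
Critical: Lakeside 447/1565 = 28.6%, Providence 34/181 = 18.8% → Lakeside
Severe: Lakeside 591/938 = 63.0%, Providence 403/781 = 51.6% → Lakeside
Overall: Lakeside 1168/2696 = 43.3%, Providence 2938/5346 = 55.0% → Providence
Lakeside wins each case group but Providence wins overall — the comparison reverses. Lakeside's patients skew toward critical, which has a lower base rate.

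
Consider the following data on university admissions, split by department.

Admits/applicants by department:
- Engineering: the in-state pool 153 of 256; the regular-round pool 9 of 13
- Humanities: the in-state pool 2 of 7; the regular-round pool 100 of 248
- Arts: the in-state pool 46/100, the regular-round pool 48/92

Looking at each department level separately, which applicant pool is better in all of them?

Engineering: the in-state pool 153/256 = 59.8%, the regular-round pool 9/13 = 69.2% → the regular-round pool
Humanities: the in-state pool 2/7 = 28.6%, the regular-round pool 100/248 = 40.3% → the regular-round pool
Arts: the in-state pool 46/100 = 46.0%, the regular-round pool 48/92 = 52.2% → the regular-round pool
The regular-round pool has the higher rate in all 3 groups.

the regular-round pool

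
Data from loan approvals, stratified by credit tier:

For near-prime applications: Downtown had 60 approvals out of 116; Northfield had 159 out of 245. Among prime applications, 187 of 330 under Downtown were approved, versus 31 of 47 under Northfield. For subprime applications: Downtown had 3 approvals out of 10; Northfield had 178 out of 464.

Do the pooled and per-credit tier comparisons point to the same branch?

No

Near-prime: Downtown 60/116 = 51.7%, Northfield 159/245 = 64.9% → Northfield
Prime: Downtown 187/330 = 56.7%, Northfield 31/47 = 66.0% → Northfield
Subprime: Downtown 3/10 = 30.0%, Northfield 178/464 = 38.4% → Northfield
Overall: Downtown 250/456 = 54.8%, Northfield 368/756 = 48.7% → Downtown
Northfield wins each credit group but Downtown wins overall — the comparison reverses. Northfield's applications skew toward subprime, which has a lower base rate.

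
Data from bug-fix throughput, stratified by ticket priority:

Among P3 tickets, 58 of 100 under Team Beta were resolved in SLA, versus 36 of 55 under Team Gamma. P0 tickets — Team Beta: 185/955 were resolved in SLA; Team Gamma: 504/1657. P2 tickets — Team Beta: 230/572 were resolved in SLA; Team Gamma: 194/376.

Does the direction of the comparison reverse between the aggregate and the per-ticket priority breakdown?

No

P3: Team Beta 58/100 = 58.0%, Team Gamma 36/55 = 65.5% → Team Gamma
P0: Team Beta 185/955 = 19.4%, Team Gamma 504/1657 = 30.4% → Team Gamma
P2: Team Beta 230/572 = 40.2%, Team Gamma 194/376 = 51.6% → Team Gamma
Overall: Team Beta 473/1627 = 29.1%, Team Gamma 734/2088 = 35.2% → Team Gamma
Team Gamma wins overall and in every ticket group — no reversal.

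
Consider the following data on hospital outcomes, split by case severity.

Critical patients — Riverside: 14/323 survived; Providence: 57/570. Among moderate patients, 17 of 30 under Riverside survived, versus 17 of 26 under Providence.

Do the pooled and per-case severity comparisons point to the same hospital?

Yes

Critical: Riverside 14/323 = 4.3%, Providence 57/570 = 10.0% → Providence
Moderate: Riverside 17/30 = 56.7%, Providence 17/26 = 65.4% → Providence
Overall: Riverside 31/353 = 8.8%, Providence 74/596 = 12.4% → Providence
Providence wins overall and in every case group — no reversal.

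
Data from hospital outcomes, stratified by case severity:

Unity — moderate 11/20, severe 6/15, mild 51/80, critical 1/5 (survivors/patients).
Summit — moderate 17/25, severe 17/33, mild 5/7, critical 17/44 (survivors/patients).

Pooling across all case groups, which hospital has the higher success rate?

Moderate: Unity 11/20 = 55.0%, Summit 17/25 = 68.0% → Summit
Severe: Unity 6/15 = 40.0%, Summit 17/33 = 51.5% → Summit
Mild: Unity 51/80 = 63.8%, Summit 5/7 = 71.4% → Summit
Critical: Unity 1/5 = 20.0%, Summit 17/44 = 38.6% → Summit
Overall: Unity 69/120 = 57.5%, Summit 56/109 = 51.4% → Unity
(Summit wins every case group but Unity wins overall — Summit's patients skew toward the low-rate critical group.)

Unity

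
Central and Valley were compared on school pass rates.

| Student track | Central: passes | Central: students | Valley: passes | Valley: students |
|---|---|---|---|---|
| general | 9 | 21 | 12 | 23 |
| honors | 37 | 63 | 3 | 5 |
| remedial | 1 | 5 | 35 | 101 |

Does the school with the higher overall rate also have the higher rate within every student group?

General: Central 9/21 = 42.9%, Valley 12/23 = 52.2% → Valley
Honors: Central 37/63 = 58.7%, Valley 3/5 = 60.0% → Valley
Remedial: Central 1/5 = 20.0%, Valley 35/101 = 34.7% → Valley
Overall: Central 47/89 = 52.8%, Valley 50/129 = 38.8% → Central
Valley wins each student group but Central wins overall — the comparison reverses. Valley's students skew toward remedial, which has a lower base rate.

No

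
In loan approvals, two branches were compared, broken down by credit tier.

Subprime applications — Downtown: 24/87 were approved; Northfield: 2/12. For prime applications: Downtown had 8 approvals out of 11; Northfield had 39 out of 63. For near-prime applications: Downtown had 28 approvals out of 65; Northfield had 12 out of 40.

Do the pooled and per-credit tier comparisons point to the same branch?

Subprime: Downtown 24/87 = 27.6%, Northfield 2/12 = 16.7% → Downtown
Prime: Downtown 8/11 = 72.7%, Northfield 39/63 = 61.9% → Downtown
Near-prime: Downtown 28/65 = 43.1%, Northfield 12/40 = 30.0% → Downtown
Overall: Downtown 60/163 = 36.8%, Northfield 53/115 = 46.1% → Northfield
Downtown wins each credit group but Northfield wins overall — the comparison reverses. Downtown's applications skew toward subprime, which has a lower base rate.

No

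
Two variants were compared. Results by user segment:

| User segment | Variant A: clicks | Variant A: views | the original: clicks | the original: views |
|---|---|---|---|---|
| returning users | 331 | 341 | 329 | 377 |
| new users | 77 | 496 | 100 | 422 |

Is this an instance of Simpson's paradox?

No

Returning users: Variant A 331/341 = 97.1%, the original 329/377 = 87.3% → Variant A
New users: Variant A 77/496 = 15.5%, the original 100/422 = 23.7% → the original
Overall: Variant A 408/837 = 48.7%, the original 429/799 = 53.7% → the original
Neither sweeps: Variant A wins 1 of 2 groups, the original wins 1. The original wins overall but not every group — no Simpson reversal.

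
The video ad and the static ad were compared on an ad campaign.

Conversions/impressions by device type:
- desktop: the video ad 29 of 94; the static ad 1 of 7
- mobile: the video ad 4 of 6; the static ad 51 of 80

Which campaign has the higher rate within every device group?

Desktop: the video ad 29/94 = 30.9%, the static ad 1/7 = 14.3% → the video ad
Mobile: the video ad 4/6 = 66.7%, the static ad 51/80 = 63.8% → the video ad
The video ad has the higher rate in both groups.

the video ad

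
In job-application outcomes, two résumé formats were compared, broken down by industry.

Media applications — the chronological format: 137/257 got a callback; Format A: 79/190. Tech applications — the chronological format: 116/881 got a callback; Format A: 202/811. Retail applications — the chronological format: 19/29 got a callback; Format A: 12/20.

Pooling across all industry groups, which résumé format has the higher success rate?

Media: the chronological format 137/257 = 53.3%, Format A 79/190 = 41.6% → the chronological format
Tech: the chronological format 116/881 = 13.2%, Format A 202/811 = 24.9% → Format A
Retail: the chronological format 19/29 = 65.5%, Format A 12/20 = 60.0% → the chronological format
Overall: the chronological format 272/1167 = 23.3%, Format A 293/1021 = 28.7% → Format A
(Neither sweeps every industry group, but Format A has the higher pooled rate.)

Format A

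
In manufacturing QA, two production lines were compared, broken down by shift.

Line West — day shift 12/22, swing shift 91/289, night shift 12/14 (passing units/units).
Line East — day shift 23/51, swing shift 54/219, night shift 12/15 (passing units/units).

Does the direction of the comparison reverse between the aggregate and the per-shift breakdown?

No

Day shift: Line West 12/22 = 54.5%, Line East 23/51 = 45.1% → Line West
Swing shift: Line West 91/289 = 31.5%, Line East 54/219 = 24.7% → Line West
Night shift: Line West 12/14 = 85.7%, Line East 12/15 = 80.0% → Line West
Overall: Line West 115/325 = 35.4%, Line East 89/285 = 31.2% → Line West
Line West wins overall and in every shift group — no reversal.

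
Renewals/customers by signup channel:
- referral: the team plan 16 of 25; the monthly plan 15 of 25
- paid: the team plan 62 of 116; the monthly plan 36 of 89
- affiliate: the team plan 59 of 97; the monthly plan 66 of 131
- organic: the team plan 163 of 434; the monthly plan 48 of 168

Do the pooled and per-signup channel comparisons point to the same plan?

Yes

Referral: the team plan 16/25 = 64.0%, the monthly plan 15/25 = 60.0% → the team plan
Paid: the team plan 62/116 = 53.4%, the monthly plan 36/89 = 40.4% → the team plan
Affiliate: the team plan 59/97 = 60.8%, the monthly plan 66/131 = 50.4% → the team plan
Organic: the team plan 163/434 = 37.6%, the monthly plan 48/168 = 28.6% → the team plan
Overall: the team plan 300/672 = 44.6%, the monthly plan 165/413 = 40.0% → the team plan
The team plan wins overall and in every signup group — no reversal.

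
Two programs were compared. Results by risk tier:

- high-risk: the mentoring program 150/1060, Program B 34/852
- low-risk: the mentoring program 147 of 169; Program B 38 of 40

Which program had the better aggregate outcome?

High-risk: the mentoring program 150/1060 = 14.2%, Program B 34/852 = 4.0% → the mentoring program
Low-risk: the mentoring program 147/169 = 87.0%, Program B 38/40 = 95.0% → Program B
Overall: the mentoring program 297/1229 = 24.2%, Program B 72/892 = 8.1% → the mentoring program
(Neither sweeps every risk group, but the mentoring program has the higher pooled rate.)

the mentoring program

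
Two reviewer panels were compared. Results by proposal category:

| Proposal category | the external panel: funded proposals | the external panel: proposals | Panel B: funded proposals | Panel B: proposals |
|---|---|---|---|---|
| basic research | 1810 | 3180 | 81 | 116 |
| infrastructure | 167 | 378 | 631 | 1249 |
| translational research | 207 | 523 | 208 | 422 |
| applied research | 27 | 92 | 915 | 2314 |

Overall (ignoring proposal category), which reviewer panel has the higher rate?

Basic research: the external panel 1810/3180 = 56.9%, Panel B 81/116 = 69.8% → Panel B
Infrastructure: the external panel 167/378 = 44.2%, Panel B 631/1249 = 50.5% → Panel B
Translational research: the external panel 207/523 = 39.6%, Panel B 208/422 = 49.3% → Panel B
Applied research: the external panel 27/92 = 29.3%, Panel B 915/2314 = 39.5% → Panel B
Overall: the external panel 2211/4173 = 53.0%, Panel B 1835/4101 = 44.7% → the external panel
(Panel B wins every proposal group but the external panel wins overall — Panel B's proposals skew toward the low-rate applied research group.)

the external panel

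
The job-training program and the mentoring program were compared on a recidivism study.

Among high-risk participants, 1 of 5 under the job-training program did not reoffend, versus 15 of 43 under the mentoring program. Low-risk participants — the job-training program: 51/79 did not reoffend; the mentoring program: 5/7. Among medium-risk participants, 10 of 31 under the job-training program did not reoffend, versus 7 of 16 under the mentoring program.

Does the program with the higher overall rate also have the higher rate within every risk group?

No

High-risk: the job-training program 1/5 = 20.0%, the mentoring program 15/43 = 34.9% → the mentoring program
Low-risk: the job-training program 51/79 = 64.6%, the mentoring program 5/7 = 71.4% → the mentoring program
Medium-risk: the job-training program 10/31 = 32.3%, the mentoring program 7/16 = 43.8% → the mentoring program
Overall: the job-training program 62/115 = 53.9%, the mentoring program 27/66 = 40.9% → the job-training program
The mentoring program wins each risk group but the job-training program wins overall — the comparison reverses. The mentoring program's participants skew toward high-risk, which has a lower base rate.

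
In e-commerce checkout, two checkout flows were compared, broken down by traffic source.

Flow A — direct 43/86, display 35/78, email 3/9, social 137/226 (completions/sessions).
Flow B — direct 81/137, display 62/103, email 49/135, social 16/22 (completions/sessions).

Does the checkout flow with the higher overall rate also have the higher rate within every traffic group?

Direct: Flow A 43/86 = 50.0%, Flow B 81/137 = 59.1% → Flow B
Display: Flow A 35/78 = 44.9%, Flow B 62/103 = 60.2% → Flow B
Email: Flow A 3/9 = 33.3%, Flow B 49/135 = 36.3% → Flow B
Social: Flow A 137/226 = 60.6%, Flow B 16/22 = 72.7% → Flow B
Overall: Flow A 218/399 = 54.6%, Flow B 208/397 = 52.4% → Flow A
Flow B wins each traffic group but Flow A wins overall — the comparison reverses. Flow B's sessions skew toward email, which has a lower base rate.

No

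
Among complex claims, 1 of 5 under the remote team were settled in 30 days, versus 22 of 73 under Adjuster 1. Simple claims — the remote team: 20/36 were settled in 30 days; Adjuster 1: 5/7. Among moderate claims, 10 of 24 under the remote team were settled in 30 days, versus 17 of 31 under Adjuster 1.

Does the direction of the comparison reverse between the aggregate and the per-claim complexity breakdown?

Complex: the remote team 1/5 = 20.0%, Adjuster 1 22/73 = 30.1% → Adjuster 1
Simple: the remote team 20/36 = 55.6%, Adjuster 1 5/7 = 71.4% → Adjuster 1
Moderate: the remote team 10/24 = 41.7%, Adjuster 1 17/31 = 54.8% → Adjuster 1
Overall: the remote team 31/65 = 47.7%, Adjuster 1 44/111 = 39.6% → the remote team
Adjuster 1 wins each claim group but the remote team wins overall — the comparison reverses. Adjuster 1's claims skew toward complex, which has a lower base rate.

Yes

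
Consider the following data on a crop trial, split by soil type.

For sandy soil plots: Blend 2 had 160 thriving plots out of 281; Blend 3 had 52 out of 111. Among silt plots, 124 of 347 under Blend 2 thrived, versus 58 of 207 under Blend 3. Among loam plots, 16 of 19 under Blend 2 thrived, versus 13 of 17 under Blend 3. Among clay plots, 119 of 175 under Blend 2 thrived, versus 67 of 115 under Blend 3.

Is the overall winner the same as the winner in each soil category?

Yes

Sandy soil: Blend 2 160/281 = 56.9%, Blend 3 52/111 = 46.8% → Blend 2
Silt: Blend 2 124/347 = 35.7%, Blend 3 58/207 = 28.0% → Blend 2
Loam: Blend 2 16/19 = 84.2%, Blend 3 13/17 = 76.5% → Blend 2
Clay: Blend 2 119/175 = 68.0%, Blend 3 67/115 = 58.3% → Blend 2
Overall: Blend 2 419/822 = 51.0%, Blend 3 190/450 = 42.2% → Blend 2
Blend 2 wins overall and in every soil group — no reversal.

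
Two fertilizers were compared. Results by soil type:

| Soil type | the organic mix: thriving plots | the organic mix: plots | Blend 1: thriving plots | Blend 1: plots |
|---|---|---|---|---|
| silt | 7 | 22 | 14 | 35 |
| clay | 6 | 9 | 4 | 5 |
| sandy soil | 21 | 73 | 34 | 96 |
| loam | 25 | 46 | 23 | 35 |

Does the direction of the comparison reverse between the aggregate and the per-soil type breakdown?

Silt: the organic mix 7/22 = 31.8%, Blend 1 14/35 = 40.0% → Blend 1
Clay: the organic mix 6/9 = 66.7%, Blend 1 4/5 = 80.0% → Blend 1
Sandy soil: the organic mix 21/73 = 28.8%, Blend 1 34/96 = 35.4% → Blend 1
Loam: the organic mix 25/46 = 54.3%, Blend 1 23/35 = 65.7% → Blend 1
Overall: the organic mix 59/150 = 39.3%, Blend 1 75/171 = 43.9% → Blend 1
Blend 1 wins overall and in every soil group — no reversal.

No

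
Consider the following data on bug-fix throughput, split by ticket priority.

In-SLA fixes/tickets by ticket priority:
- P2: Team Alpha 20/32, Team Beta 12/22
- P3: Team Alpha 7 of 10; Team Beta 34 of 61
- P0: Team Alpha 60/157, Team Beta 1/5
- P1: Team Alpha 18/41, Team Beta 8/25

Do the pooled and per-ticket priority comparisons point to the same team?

P2: Team Alpha 20/32 = 62.5%, Team Beta 12/22 = 54.5% → Team Alpha
P3: Team Alpha 7/10 = 70.0%, Team Beta 34/61 = 55.7% → Team Alpha
P0: Team Alpha 60/157 = 38.2%, Team Beta 1/5 = 20.0% → Team Alpha
P1: Team Alpha 18/41 = 43.9%, Team Beta 8/25 = 32.0% → Team Alpha
Overall: Team Alpha 105/240 = 43.8%, Team Beta 55/113 = 48.7% → Team Beta
Team Alpha wins each ticket group but Team Beta wins overall — the comparison reverses. Team Alpha's tickets skew toward P0, which has a lower base rate.

No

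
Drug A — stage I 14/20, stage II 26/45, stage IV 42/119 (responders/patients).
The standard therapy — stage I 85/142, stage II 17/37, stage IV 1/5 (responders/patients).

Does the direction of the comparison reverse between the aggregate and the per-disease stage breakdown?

Yes

Stage I: Drug A 14/20 = 70.0%, the standard therapy 85/142 = 59.9% → Drug A
Stage II: Drug A 26/45 = 57.8%, the standard therapy 17/37 = 45.9% → Drug A
Stage IV: Drug A 42/119 = 35.3%, the standard therapy 1/5 = 20.0% → Drug A
Overall: Drug A 82/184 = 44.6%, the standard therapy 103/184 = 56.0% → the standard therapy
Drug A wins each disease group but the standard therapy wins overall — the comparison reverses. Drug A's patients skew toward stage IV, which has a lower base rate.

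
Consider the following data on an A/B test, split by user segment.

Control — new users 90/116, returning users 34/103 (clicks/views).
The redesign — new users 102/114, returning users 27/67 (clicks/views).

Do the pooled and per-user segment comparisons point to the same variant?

Yes

New users: Control 90/116 = 77.6%, the redesign 102/114 = 89.5% → the redesign
Returning users: Control 34/103 = 33.0%, the redesign 27/67 = 40.3% → the redesign
Overall: Control 124/219 = 56.6%, the redesign 129/181 = 71.3% → the redesign
The redesign wins overall and in every user group — no reversal.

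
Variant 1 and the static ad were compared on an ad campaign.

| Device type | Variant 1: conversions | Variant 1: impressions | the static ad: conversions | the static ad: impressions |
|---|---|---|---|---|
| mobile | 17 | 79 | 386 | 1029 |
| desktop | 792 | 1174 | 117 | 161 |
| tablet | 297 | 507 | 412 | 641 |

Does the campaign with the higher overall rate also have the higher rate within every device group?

No

Mobile: Variant 1 17/79 = 21.5%, the static ad 386/1029 = 37.5% → the static ad
Desktop: Variant 1 792/1174 = 67.5%, the static ad 117/161 = 72.7% → the static ad
Tablet: Variant 1 297/507 = 58.6%, the static ad 412/641 = 64.3% → the static ad
Overall: Variant 1 1106/1760 = 62.8%, the static ad 915/1831 = 50.0% → Variant 1
The static ad wins each device group but Variant 1 wins overall — the comparison reverses. The static ad's impressions skew toward mobile, which has a lower base rate.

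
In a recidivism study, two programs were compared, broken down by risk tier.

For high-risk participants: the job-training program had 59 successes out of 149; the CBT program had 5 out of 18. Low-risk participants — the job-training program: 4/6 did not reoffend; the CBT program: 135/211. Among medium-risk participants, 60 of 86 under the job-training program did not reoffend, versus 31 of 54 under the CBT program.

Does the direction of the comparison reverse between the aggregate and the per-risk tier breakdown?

Yes

High-risk: the job-training program 59/149 = 39.6%, the CBT program 5/18 = 27.8% → the job-training program
Low-risk: the job-training program 4/6 = 66.7%, the CBT program 135/211 = 64.0% → the job-training program
Medium-risk: the job-training program 60/86 = 69.8%, the CBT program 31/54 = 57.4% → the job-training program
Overall: the job-training program 123/241 = 51.0%, the CBT program 171/283 = 60.4% → the CBT program
The job-training program wins each risk group but the CBT program wins overall — the comparison reverses. The job-training program's participants skew toward high-risk, which has a lower base rate.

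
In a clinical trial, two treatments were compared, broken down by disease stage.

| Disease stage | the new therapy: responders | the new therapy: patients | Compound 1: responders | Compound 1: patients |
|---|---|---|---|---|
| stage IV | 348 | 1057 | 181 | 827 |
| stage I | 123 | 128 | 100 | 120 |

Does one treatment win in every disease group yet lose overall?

Stage IV: the new therapy 348/1057 = 32.9%, Compound 1 181/827 = 21.9% → the new therapy
Stage I: the new therapy 123/128 = 96.1%, Compound 1 100/120 = 83.3% → the new therapy
Overall: the new therapy 471/1185 = 39.7%, Compound 1 281/947 = 29.7% → the new therapy
The new therapy wins overall and in every disease group — no reversal.

No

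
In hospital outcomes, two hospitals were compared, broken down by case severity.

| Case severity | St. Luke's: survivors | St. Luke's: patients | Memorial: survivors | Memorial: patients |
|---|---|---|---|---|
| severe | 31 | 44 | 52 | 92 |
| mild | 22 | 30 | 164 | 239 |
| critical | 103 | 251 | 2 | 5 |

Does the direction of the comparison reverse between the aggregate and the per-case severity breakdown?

Yes

Severe: St. Luke's 31/44 = 70.5%, Memorial 52/92 = 56.5% → St. Luke's
Mild: St. Luke's 22/30 = 73.3%, Memorial 164/239 = 68.6% → St. Luke's
Critical: St. Luke's 103/251 = 41.0%, Memorial 2/5 = 40.0% → St. Luke's
Overall: St. Luke's 156/325 = 48.0%, Memorial 218/336 = 64.9% → Memorial
St. Luke's wins each case group but Memorial wins overall — the comparison reverses. St. Luke's's patients skew toward critical, which has a lower base rate.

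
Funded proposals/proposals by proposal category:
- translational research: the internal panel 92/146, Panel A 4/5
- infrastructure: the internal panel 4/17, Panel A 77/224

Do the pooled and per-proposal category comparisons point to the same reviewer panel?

Translational research: the internal panel 92/146 = 63.0%, Panel A 4/5 = 80.0% → Panel A
Infrastructure: the internal panel 4/17 = 23.5%, Panel A 77/224 = 34.4% → Panel A
Overall: the internal panel 96/163 = 58.9%, Panel A 81/229 = 35.4% → the internal panel
Panel A wins each proposal group but the internal panel wins overall — the comparison reverses. Panel A's proposals skew toward infrastructure, which has a lower base rate.

No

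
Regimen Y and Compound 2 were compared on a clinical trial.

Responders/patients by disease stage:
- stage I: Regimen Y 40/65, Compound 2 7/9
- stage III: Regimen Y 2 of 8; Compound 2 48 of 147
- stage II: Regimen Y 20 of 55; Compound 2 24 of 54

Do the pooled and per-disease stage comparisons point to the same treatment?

No

Stage I: Regimen Y 40/65 = 61.5%, Compound 2 7/9 = 77.8% → Compound 2
Stage III: Regimen Y 2/8 = 25.0%, Compound 2 48/147 = 32.7% → Compound 2
Stage II: Regimen Y 20/55 = 36.4%, Compound 2 24/54 = 44.4% → Compound 2
Overall: Regimen Y 62/128 = 48.4%, Compound 2 79/210 = 37.6% → Regimen Y
Compound 2 wins each disease group but Regimen Y wins overall — the comparison reverses. Compound 2's patients skew toward stage III, which has a lower base rate.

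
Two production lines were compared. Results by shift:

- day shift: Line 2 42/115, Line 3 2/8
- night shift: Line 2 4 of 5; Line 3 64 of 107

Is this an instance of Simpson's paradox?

Day shift: Line 2 42/115 = 36.5%, Line 3 2/8 = 25.0% → Line 2
Night shift: Line 2 4/5 = 80.0%, Line 3 64/107 = 59.8% → Line 2
Overall: Line 2 46/120 = 38.3%, Line 3 66/115 = 57.4% → Line 3
Line 2 wins each shift group but Line 3 wins overall — the comparison reverses. Line 2's units skew toward day shift, which has a lower base rate.

Yes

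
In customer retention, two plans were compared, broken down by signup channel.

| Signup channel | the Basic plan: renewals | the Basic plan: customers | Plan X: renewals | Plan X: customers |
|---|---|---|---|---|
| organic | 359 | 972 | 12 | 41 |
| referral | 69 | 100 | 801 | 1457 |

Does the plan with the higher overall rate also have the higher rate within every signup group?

Organic: the Basic plan 359/972 = 36.9%, Plan X 12/41 = 29.3% → the Basic plan
Referral: the Basic plan 69/100 = 69.0%, Plan X 801/1457 = 55.0% → the Basic plan
Overall: the Basic plan 428/1072 = 39.9%, Plan X 813/1498 = 54.3% → Plan X
The Basic plan wins each signup group but Plan X wins overall — the comparison reverses. The Basic plan's customers skew toward organic, which has a lower base rate.

No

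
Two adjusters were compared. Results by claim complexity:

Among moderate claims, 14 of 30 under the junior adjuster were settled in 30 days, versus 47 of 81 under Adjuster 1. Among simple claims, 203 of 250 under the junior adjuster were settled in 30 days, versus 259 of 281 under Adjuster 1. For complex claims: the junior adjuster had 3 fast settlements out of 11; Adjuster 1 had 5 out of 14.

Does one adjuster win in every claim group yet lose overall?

No

Moderate: the junior adjuster 14/30 = 46.7%, Adjuster 1 47/81 = 58.0% → Adjuster 1
Simple: the junior adjuster 203/250 = 81.2%, Adjuster 1 259/281 = 92.2% → Adjuster 1
Complex: the junior adjuster 3/11 = 27.3%, Adjuster 1 5/14 = 35.7% → Adjuster 1
Overall: the junior adjuster 220/291 = 75.6%, Adjuster 1 311/376 = 82.7% → Adjuster 1
Adjuster 1 wins overall and in every claim group — no reversal.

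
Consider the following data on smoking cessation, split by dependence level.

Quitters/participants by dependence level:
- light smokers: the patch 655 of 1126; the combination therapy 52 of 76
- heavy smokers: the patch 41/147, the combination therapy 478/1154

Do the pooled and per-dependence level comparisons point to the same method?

No

Light smokers: the patch 655/1126 = 58.2%, the combination therapy 52/76 = 68.4% → the combination therapy
Heavy smokers: the patch 41/147 = 27.9%, the combination therapy 478/1154 = 41.4% → the combination therapy
Overall: the patch 696/1273 = 54.7%, the combination therapy 530/1230 = 43.1% → the patch
The combination therapy wins each dependence group but the patch wins overall — the comparison reverses. The combination therapy's participants skew toward heavy smokers, which has a lower base rate.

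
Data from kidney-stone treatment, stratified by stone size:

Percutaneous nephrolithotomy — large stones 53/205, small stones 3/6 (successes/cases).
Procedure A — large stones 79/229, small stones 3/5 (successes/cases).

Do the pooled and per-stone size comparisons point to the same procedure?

Large stones: percutaneous nephrolithotomy 53/205 = 25.9%, Procedure A 79/229 = 34.5% → Procedure A
Small stones: percutaneous nephrolithotomy 3/6 = 50.0%, Procedure A 3/5 = 60.0% → Procedure A
Overall: percutaneous nephrolithotomy 56/211 = 26.5%, Procedure A 82/234 = 35.0% → Procedure A
Procedure A wins overall and in every stone group — no reversal.

Yes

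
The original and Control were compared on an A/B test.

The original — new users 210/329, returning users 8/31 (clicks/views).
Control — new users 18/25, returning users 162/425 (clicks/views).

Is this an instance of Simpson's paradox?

Yes

New users: the original 210/329 = 63.8%, Control 18/25 = 72.0% → Control
Returning users: the original 8/31 = 25.8%, Control 162/425 = 38.1% → Control
Overall: the original 218/360 = 60.6%, Control 180/450 = 40.0% → the original
Control wins each user group but the original wins overall — the comparison reverses. Control's views skew toward returning users, which has a lower base rate.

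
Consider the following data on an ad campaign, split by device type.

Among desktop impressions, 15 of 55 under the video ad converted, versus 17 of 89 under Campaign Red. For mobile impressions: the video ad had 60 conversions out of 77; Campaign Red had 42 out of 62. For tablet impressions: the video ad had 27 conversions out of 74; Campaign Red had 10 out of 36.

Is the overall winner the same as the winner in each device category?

Desktop: the video ad 15/55 = 27.3%, Campaign Red 17/89 = 19.1% → the video ad
Mobile: the video ad 60/77 = 77.9%, Campaign Red 42/62 = 67.7% → the video ad
Tablet: the video ad 27/74 = 36.5%, Campaign Red 10/36 = 27.8% → the video ad
Overall: the video ad 102/206 = 49.5%, Campaign Red 69/187 = 36.9% → the video ad
The video ad wins overall and in every device group — no reversal.

Yes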